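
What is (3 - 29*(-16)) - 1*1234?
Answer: -767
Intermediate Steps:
(3 - 29*(-16)) - 1*1234 = (3 + 464) - 1234 = 467 - 1234 = -767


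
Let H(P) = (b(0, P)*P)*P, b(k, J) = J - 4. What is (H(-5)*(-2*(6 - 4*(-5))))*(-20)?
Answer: -234000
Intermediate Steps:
b(k, J) = -4 + J
H(P) = P²*(-4 + P) (H(P) = ((-4 + P)*P)*P = (P*(-4 + P))*P = P²*(-4 + P))
(H(-5)*(-2*(6 - 4*(-5))))*(-20) = (((-5)²*(-4 - 5))*(-2*(6 - 4*(-5))))*(-20) = ((25*(-9))*(-2*(6 + 20)))*(-20) = -(-450)*26*(-20) = -225*(-52)*(-20) = 11700*(-20) = -234000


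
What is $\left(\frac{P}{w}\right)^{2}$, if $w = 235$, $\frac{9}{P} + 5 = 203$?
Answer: $\frac{1}{26728900} \approx 3.7413 \cdot 10^{-8}$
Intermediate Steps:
$P = \frac{1}{22}$ ($P = \frac{9}{-5 + 203} = \frac{9}{198} = 9 \cdot \frac{1}{198} = \frac{1}{22} \approx 0.045455$)
$\left(\frac{P}{w}\right)^{2} = \left(\frac{1}{22 \cdot 235}\right)^{2} = \left(\frac{1}{22} \cdot \frac{1}{235}\right)^{2} = \left(\frac{1}{5170}\right)^{2} = \frac{1}{26728900}$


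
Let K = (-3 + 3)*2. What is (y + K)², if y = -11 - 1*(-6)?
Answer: 25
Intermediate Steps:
K = 0 (K = 0*2 = 0)
y = -5 (y = -11 + 6 = -5)
(y + K)² = (-5 + 0)² = (-5)² = 25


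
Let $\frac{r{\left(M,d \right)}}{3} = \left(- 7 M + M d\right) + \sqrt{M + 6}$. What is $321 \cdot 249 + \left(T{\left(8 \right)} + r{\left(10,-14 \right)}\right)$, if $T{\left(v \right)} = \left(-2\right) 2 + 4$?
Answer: $79311$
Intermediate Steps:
$T{\left(v \right)} = 0$ ($T{\left(v \right)} = -4 + 4 = 0$)
$r{\left(M,d \right)} = - 21 M + 3 \sqrt{6 + M} + 3 M d$ ($r{\left(M,d \right)} = 3 \left(\left(- 7 M + M d\right) + \sqrt{M + 6}\right) = 3 \left(\left(- 7 M + M d\right) + \sqrt{6 + M}\right) = 3 \left(\sqrt{6 + M} - 7 M + M d\right) = - 21 M + 3 \sqrt{6 + M} + 3 M d$)
$321 \cdot 249 + \left(T{\left(8 \right)} + r{\left(10,-14 \right)}\right) = 321 \cdot 249 + \left(0 + \left(\left(-21\right) 10 + 3 \sqrt{6 + 10} + 3 \cdot 10 \left(-14\right)\right)\right) = 79929 + \left(0 - \left(630 - 12\right)\right) = 79929 + \left(0 - 618\right) = 79929 - 618 = 79311$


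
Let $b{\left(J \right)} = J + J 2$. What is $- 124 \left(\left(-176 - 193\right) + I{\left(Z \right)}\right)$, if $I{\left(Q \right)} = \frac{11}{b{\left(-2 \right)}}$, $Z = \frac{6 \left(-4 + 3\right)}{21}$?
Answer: $\frac{137950}{3} \approx 45983.0$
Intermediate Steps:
$b{\left(J \right)} = 3 J$ ($b{\left(J \right)} = J + 2 J = 3 J$)
$Z = - \frac{2}{7}$ ($Z = 6 \left(-1\right) \frac{1}{21} = \left(-6\right) \frac{1}{21} = - \frac{2}{7} \approx -0.28571$)
$I{\left(Q \right)} = - \frac{11}{6}$ ($I{\left(Q \right)} = \frac{11}{3 \left(-2\right)} = \frac{11}{-6} = 11 \left(- \frac{1}{6}\right) = - \frac{11}{6}$)
$- 124 \left(\left(-176 - 193\right) + I{\left(Z \right)}\right) = - 124 \left(\left(-176 - 193\right) - \frac{11}{6}\right) = - 124 \left(-369 - \frac{11}{6}\right) = \left(-124\right) \left(- \frac{2225}{6}\right) = \frac{137950}{3}$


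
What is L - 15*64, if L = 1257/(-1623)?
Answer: -519779/541 ≈ -960.77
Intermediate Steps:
L = -419/541 (L = 1257*(-1/1623) = -419/541 ≈ -0.77449)
L - 15*64 = -419/541 - 15*64 = -419/541 - 960 = -519779/541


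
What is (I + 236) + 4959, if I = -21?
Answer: 5174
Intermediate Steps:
(I + 236) + 4959 = (-21 + 236) + 4959 = 215 + 4959 = 5174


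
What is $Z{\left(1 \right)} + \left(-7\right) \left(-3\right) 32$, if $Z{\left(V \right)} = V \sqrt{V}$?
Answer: $673$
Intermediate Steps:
$Z{\left(V \right)} = V^{\frac{3}{2}}$
$Z{\left(1 \right)} + \left(-7\right) \left(-3\right) 32 = 1^{\frac{3}{2}} + \left(-7\right) \left(-3\right) 32 = 1 + 21 \cdot 32 = 1 + 672 = 673$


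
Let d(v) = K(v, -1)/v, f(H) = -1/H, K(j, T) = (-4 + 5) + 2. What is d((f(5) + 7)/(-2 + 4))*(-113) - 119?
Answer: -3718/17 ≈ -218.71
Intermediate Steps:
K(j, T) = 3 (K(j, T) = 1 + 2 = 3)
d(v) = 3/v
d((f(5) + 7)/(-2 + 4))*(-113) - 119 = (3/(((-1/5 + 7)/(-2 + 4))))*(-113) - 119 = (3/(((-1*⅕ + 7)/2)))*(-113) - 119 = (3/(((-⅕ + 7)*(½))))*(-113) - 119 = (3/(((34/5)*(½))))*(-113) - 119 = (3/(17/5))*(-113) - 119 = (3*(5/17))*(-113) - 119 = (15/17)*(-113) - 119 = -1695/17 - 119 = -3718/17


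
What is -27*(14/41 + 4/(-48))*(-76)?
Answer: 21717/41 ≈ 529.68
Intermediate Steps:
-27*(14/41 + 4/(-48))*(-76) = -27*(14*(1/41) + 4*(-1/48))*(-76) = -27*(14/41 - 1/12)*(-76) = -27*127/492*(-76) = -1143/164*(-76) = 21717/41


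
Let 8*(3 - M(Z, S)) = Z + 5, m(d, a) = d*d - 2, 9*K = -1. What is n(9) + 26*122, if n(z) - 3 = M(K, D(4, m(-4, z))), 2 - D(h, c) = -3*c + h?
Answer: 57193/18 ≈ 3177.4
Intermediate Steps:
K = -1/9 (K = (1/9)*(-1) = -1/9 ≈ -0.11111)
m(d, a) = -2 + d**2 (m(d, a) = d**2 - 2 = -2 + d**2)
D(h, c) = 2 - h + 3*c (D(h, c) = 2 - (-3*c + h) = 2 - (h - 3*c) = 2 + (-h + 3*c) = 2 - h + 3*c)
M(Z, S) = 19/8 - Z/8 (M(Z, S) = 3 - (Z + 5)/8 = 3 - (5 + Z)/8 = 3 + (-5/8 - Z/8) = 19/8 - Z/8)
n(z) = 97/18 (n(z) = 3 + (19/8 - 1/8*(-1/9)) = 3 + (19/8 + 1/72) = 3 + 43/18 = 97/18)
n(9) + 26*122 = 97/18 + 26*122 = 97/18 + 3172 = 57193/18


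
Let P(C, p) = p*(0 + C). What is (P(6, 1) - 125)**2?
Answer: 14161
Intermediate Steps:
P(C, p) = C*p (P(C, p) = p*C = C*p)
(P(6, 1) - 125)**2 = (6*1 - 125)**2 = (6 - 125)**2 = (-119)**2 = 14161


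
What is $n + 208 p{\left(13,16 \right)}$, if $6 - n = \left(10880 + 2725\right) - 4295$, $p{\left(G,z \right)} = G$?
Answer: $-6600$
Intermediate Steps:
$n = -9304$ ($n = 6 - \left(\left(10880 + 2725\right) - 4295\right) = 6 - \left(13605 - 4295\right) = 6 - 9310 = -9304$)
$n + 208 p{\left(13,16 \right)} = -9304 + 208 \cdot 13 = -9304 + 2704 = -6600$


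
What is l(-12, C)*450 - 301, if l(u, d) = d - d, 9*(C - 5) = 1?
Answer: -301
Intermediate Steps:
C = 46/9 (C = 5 + (⅑)*1 = 5 + ⅑ = 46/9 ≈ 5.1111)
l(u, d) = 0
l(-12, C)*450 - 301 = 0*450 - 301 = 0 - 301 = -301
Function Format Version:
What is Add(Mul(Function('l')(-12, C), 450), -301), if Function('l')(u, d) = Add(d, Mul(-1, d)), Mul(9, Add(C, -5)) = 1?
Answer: -301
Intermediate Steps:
C = Rational(46, 9) (C = Add(5, Mul(Rational(1, 9), 1)) = Add(5, Rational(1, 9)) = Rational(46, 9) ≈ 5.1111)
Function('l')(u, d) = 0
Add(Mul(Function('l')(-12, C), 450), -301) = Add(Mul(0, 450), -301) = Add(0, -301) = -301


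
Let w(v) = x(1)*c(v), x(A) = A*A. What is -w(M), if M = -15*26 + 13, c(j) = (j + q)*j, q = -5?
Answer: -144014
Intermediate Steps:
c(j) = j*(-5 + j) (c(j) = (j - 5)*j = (-5 + j)*j = j*(-5 + j))
x(A) = A²
M = -377 (M = -390 + 13 = -377)
w(v) = v*(-5 + v) (w(v) = 1²*(v*(-5 + v)) = 1*(v*(-5 + v)) = v*(-5 + v))
-w(M) = -(-377)*(-5 - 377) = -(-377)*(-382) = -1*144014 = -144014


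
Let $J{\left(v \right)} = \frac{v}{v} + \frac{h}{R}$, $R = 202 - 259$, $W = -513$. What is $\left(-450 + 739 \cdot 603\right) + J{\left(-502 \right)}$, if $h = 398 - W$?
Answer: $\frac{25373665}{57} \approx 4.4515 \cdot 10^{5}$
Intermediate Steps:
$h = 911$ ($h = 398 - -513 = 398 + 513 = 911$)
$R = -57$
$J{\left(v \right)} = - \frac{854}{57}$ ($J{\left(v \right)} = \frac{v}{v} + \frac{911}{-57} = 1 + 911 \left(- \frac{1}{57}\right) = 1 - \frac{911}{57} = - \frac{854}{57}$)
$\left(-450 + 739 \cdot 603\right) + J{\left(-502 \right)} = \left(-450 + 739 \cdot 603\right) - \frac{854}{57} = \left(-450 + 445617\right) - \frac{854}{57} = 445167 - \frac{854}{57} = \frac{25373665}{57}$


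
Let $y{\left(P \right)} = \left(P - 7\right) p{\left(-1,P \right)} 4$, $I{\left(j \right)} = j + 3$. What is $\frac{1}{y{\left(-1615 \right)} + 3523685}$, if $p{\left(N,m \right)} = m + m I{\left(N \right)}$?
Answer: $\frac{1}{34958045} \approx 2.8606 \cdot 10^{-8}$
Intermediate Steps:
$I{\left(j \right)} = 3 + j$
$p{\left(N,m \right)} = m + m \left(3 + N\right)$
$y{\left(P \right)} = 12 P \left(-7 + P\right)$ ($y{\left(P \right)} = \left(P - 7\right) P \left(4 - 1\right) 4 = \left(-7 + P\right) P 3 \cdot 4 = \left(-7 + P\right) 3 P 4 = 3 P \left(-7 + P\right) 4 = 12 P \left(-7 + P\right)$)
$\frac{1}{y{\left(-1615 \right)} + 3523685} = \frac{1}{12 \left(-1615\right) \left(-7 - 1615\right) + 3523685} = \frac{1}{12 \left(-1615\right) \left(-1622\right) + 3523685} = \frac{1}{31434360 + 3523685} = \frac{1}{34958045}$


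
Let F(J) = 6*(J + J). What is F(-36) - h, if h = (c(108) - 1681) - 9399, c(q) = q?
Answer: 10540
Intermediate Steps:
F(J) = 12*J (F(J) = 6*(2*J) = 12*J)
h = -10972 (h = (108 - 1681) - 9399 = -1573 - 9399 = -10972)
F(-36) - h = 12*(-36) - 1*(-10972) = -432 + 10972 = 10540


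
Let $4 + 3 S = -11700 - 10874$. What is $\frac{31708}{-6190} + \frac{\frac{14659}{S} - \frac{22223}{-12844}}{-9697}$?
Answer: $- \frac{7430343006634181}{1450549535037980} \approx -5.1224$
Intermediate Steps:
$S = -7526$ ($S = - \frac{4}{3} + \frac{-11700 - 10874}{3} = - \frac{4}{3} + \frac{1}{3} \left(-22574\right) = - \frac{4}{3} - \frac{22574}{3} = -7526$)
$\frac{31708}{-6190} + \frac{\frac{14659}{S} - \frac{22223}{-12844}}{-9697} = \frac{31708}{-6190} + \frac{\frac{14659}{-7526} - \frac{22223}{-12844}}{-9697} = 31708 \left(- \frac{1}{6190}\right) + \left(14659 \left(- \frac{1}{7526}\right) - - \frac{22223}{12844}\right) \left(- \frac{1}{9697}\right) = - \frac{15854}{3095} + \left(- \frac{14659}{7526} + \frac{22223}{12844}\right) \left(- \frac{1}{9697}\right) = - \frac{15854}{3095} - - \frac{10514949}{468675132484} = - \frac{15854}{3095} + \frac{10514949}{468675132484} = - \frac{7430343006634181}{1450549535037980}$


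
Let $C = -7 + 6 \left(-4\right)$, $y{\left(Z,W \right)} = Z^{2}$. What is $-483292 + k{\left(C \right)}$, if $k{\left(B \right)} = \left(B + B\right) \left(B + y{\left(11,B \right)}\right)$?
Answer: $-488872$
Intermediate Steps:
$C = -31$ ($C = -7 - 24 = -31$)
$k{\left(B \right)} = 2 B \left(121 + B\right)$ ($k{\left(B \right)} = \left(B + B\right) \left(B + 11^{2}\right) = 2 B \left(B + 121\right) = 2 B \left(121 + B\right)$)
$-483292 + k{\left(C \right)} = -483292 + 2 \left(-31\right) \left(121 - 31\right) = -483292 + 2 \left(-31\right) 90 = -483292 - 5580 = -488872$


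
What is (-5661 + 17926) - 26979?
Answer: -14714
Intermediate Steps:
(-5661 + 17926) - 26979 = 12265 - 26979 = -14714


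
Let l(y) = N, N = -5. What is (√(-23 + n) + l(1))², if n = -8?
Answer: (5 - I*√31)² ≈ -6.0 - 55.678*I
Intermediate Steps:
l(y) = -5
(√(-23 + n) + l(1))² = (√(-23 - 8) - 5)² = (√(-31) - 5)² = (I*√31 - 5)² = (-5 + I*√31)²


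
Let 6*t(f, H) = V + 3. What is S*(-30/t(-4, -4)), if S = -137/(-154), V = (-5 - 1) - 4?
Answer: 12330/539 ≈ 22.876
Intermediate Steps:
V = -10 (V = -6 - 4 = -10)
t(f, H) = -7/6 (t(f, H) = (-10 + 3)/6 = (1/6)*(-7) = -7/6)
S = 137/154 (S = -137*(-1/154) = 137/154 ≈ 0.88961)
S*(-30/t(-4, -4)) = 137*(-30/(-7/6))/154 = 137*(-30*(-6/7))/154 = (137/154)*(180/7) = 12330/539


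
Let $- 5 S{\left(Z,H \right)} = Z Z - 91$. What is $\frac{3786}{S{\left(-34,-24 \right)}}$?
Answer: $- \frac{1262}{71} \approx -17.775$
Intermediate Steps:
$S{\left(Z,H \right)} = \frac{91}{5} - \frac{Z^{2}}{5}$ ($S{\left(Z,H \right)} = - \frac{Z Z - 91}{5} = - \frac{Z^{2} - 91}{5} = - \frac{-91 + Z^{2}}{5} = \frac{91}{5} - \frac{Z^{2}}{5}$)
$\frac{3786}{S{\left(-34,-24 \right)}} = \frac{3786}{\frac{91}{5} - \frac{\left(-34\right)^{2}}{5}} = \frac{3786}{\frac{91}{5} - \frac{1156}{5}} = \frac{3786}{-213} = 3786 \left(- \frac{1}{213}\right) = - \frac{1262}{71}$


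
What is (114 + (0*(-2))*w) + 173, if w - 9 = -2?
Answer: 287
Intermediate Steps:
w = 7 (w = 9 - 2 = 7)
(114 + (0*(-2))*w) + 173 = (114 + (0*(-2))*7) + 173 = (114 + 0*7) + 173 = (114 + 0) + 173 = 114 + 173 = 287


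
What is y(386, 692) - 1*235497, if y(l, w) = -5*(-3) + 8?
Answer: -235474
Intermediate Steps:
y(l, w) = 23 (y(l, w) = 15 + 8 = 23)
y(386, 692) - 1*235497 = 23 - 1*235497 = 23 - 235497 = -235474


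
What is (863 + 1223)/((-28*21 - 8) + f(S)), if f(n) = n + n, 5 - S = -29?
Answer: -1043/264 ≈ -3.9508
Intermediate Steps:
S = 34 (S = 5 - 1*(-29) = 5 + 29 = 34)
f(n) = 2*n
(863 + 1223)/((-28*21 - 8) + f(S)) = (863 + 1223)/((-28*21 - 8) + 2*34) = 2086/((-588 - 8) + 68) = 2086/(-596 + 68) = 2086/(-528) = 2086*(-1/528) = -1043/264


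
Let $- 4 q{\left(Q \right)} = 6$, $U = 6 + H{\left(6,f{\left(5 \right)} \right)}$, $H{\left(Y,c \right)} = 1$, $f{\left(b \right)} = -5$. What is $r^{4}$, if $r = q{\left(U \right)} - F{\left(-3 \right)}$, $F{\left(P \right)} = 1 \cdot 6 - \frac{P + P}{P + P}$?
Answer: $\frac{28561}{16} \approx 1785.1$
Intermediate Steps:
$U = 7$ ($U = 6 + 1 = 7$)
$q{\left(Q \right)} = - \frac{3}{2}$ ($q{\left(Q \right)} = \left(- \frac{1}{4}\right) 6 = - \frac{3}{2}$)
$F{\left(P \right)} = 5$ ($F{\left(P \right)} = 6 - \frac{2 P}{2 P} = 6 - 2 P \frac{1}{2 P} = 6 - 1 = 5$)
$r = - \frac{13}{2}$ ($r = - \frac{3}{2} - 5 = - \frac{13}{2} \approx -6.5$)
$r^{4} = \left(- \frac{13}{2}\right)^{4} = \frac{28561}{16}$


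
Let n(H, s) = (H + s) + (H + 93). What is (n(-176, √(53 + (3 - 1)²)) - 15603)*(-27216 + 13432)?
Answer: 218641808 - 13784*√57 ≈ 2.1854e+8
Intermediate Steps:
n(H, s) = 93 + s + 2*H (n(H, s) = (H + s) + (93 + H) = 93 + s + 2*H)
(n(-176, √(53 + (3 - 1)²)) - 15603)*(-27216 + 13432) = ((93 + √(53 + (3 - 1)²) + 2*(-176)) - 15603)*(-27216 + 13432) = ((93 + √(53 + 2²) - 352) - 15603)*(-13784) = ((93 + √(53 + 4) - 352) - 15603)*(-13784) = ((93 + √57 - 352) - 15603)*(-13784) = ((-259 + √57) - 15603)*(-13784) = (-15862 + √57)*(-13784) = 218641808 - 13784*√57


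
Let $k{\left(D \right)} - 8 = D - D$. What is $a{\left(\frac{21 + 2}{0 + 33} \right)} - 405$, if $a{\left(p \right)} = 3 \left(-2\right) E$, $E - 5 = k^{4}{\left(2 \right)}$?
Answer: $-25011$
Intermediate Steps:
$k{\left(D \right)} = 8$ ($k{\left(D \right)} = 8 + \left(D - D\right) = 8 + 0 = 8$)
$E = 4101$ ($E = 5 + 8^{4} = 5 + 4096 = 4101$)
$a{\left(p \right)} = -24606$ ($a{\left(p \right)} = 3 \left(-2\right) 4101 = \left(-6\right) 4101 = -24606$)
$a{\left(\frac{21 + 2}{0 + 33} \right)} - 405 = -24606 - 405 = -25011$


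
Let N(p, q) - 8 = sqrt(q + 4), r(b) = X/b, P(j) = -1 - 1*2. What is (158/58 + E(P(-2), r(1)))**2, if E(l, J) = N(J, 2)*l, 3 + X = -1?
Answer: 426103/841 + 3702*sqrt(6)/29 ≈ 819.35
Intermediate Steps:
X = -4 (X = -3 - 1 = -4)
P(j) = -3 (P(j) = -1 - 2 = -3)
r(b) = -4/b
N(p, q) = 8 + sqrt(4 + q) (N(p, q) = 8 + sqrt(q + 4) = 8 + sqrt(4 + q))
E(l, J) = l*(8 + sqrt(6)) (E(l, J) = (8 + sqrt(4 + 2))*l = (8 + sqrt(6))*l = l*(8 + sqrt(6)))
(158/58 + E(P(-2), r(1)))**2 = (158/58 - 3*(8 + sqrt(6)))**2 = (158*(1/58) + (-24 - 3*sqrt(6)))**2 = (79/29 + (-24 - 3*sqrt(6)))**2 = (-617/29 - 3*sqrt(6))**2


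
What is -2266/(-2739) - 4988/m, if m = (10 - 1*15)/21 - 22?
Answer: 26178454/116283 ≈ 225.13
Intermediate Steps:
m = -467/21 (m = (10 - 15)*(1/21) - 22 = -5*1/21 - 22 = -5/21 - 22 = -467/21 ≈ -22.238)
-2266/(-2739) - 4988/m = -2266/(-2739) - 4988/(-467/21) = -2266*(-1/2739) - 4988*(-21/467) = 206/249 + 104748/467 = 26178454/116283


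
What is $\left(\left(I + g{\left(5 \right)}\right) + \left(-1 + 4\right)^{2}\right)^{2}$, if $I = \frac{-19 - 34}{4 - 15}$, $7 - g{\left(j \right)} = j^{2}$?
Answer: $\frac{2116}{121} \approx 17.488$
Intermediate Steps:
$g{\left(j \right)} = 7 - j^{2}$
$I = \frac{53}{11}$ ($I = - \frac{53}{-11} = \left(-53\right) \left(- \frac{1}{11}\right) = \frac{53}{11} \approx 4.8182$)
$\left(\left(I + g{\left(5 \right)}\right) + \left(-1 + 4\right)^{2}\right)^{2} = \left(\left(\frac{53}{11} + \left(7 - 5^{2}\right)\right) + \left(-1 + 4\right)^{2}\right)^{2} = \left(\left(\frac{53}{11} + \left(7 - 25\right)\right) + 3^{2}\right)^{2} = \left(\left(\frac{53}{11} + \left(7 - 25\right)\right) + 9\right)^{2} = \left(\left(\frac{53}{11} - 18\right) + 9\right)^{2} = \left(- \frac{145}{11} + 9\right)^{2} = \left(- \frac{46}{11}\right)^{2} = \frac{2116}{121}$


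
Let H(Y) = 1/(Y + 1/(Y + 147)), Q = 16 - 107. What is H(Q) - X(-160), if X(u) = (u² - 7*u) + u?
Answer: -135323256/5095 ≈ -26560.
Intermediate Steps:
Q = -91
X(u) = u² - 6*u
H(Y) = 1/(Y + 1/(147 + Y))
H(Q) - X(-160) = (147 - 91)/(1 + (-91)² + 147*(-91)) - (-160)*(-6 - 160) = 56/(1 + 8281 - 13377) - (-160)*(-166) = 56/(-5095) - 1*26560 = -1/5095*56 - 26560 = -56/5095 - 26560 = -135323256/5095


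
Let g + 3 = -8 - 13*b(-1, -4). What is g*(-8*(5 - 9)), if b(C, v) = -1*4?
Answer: 1312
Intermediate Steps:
b(C, v) = -4
g = 41 (g = -3 + (-8 - 13*(-4)) = -3 + (-8 + 52) = -3 + 44 = 41)
g*(-8*(5 - 9)) = 41*(-8*(5 - 9)) = 41*(-8*(-4)) = 41*32 = 1312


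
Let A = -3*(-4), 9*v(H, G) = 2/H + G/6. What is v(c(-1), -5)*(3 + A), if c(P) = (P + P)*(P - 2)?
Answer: -⅚ ≈ -0.83333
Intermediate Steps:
c(P) = 2*P*(-2 + P) (c(P) = (2*P)*(-2 + P) = 2*P*(-2 + P))
v(H, G) = G/54 + 2/(9*H) (v(H, G) = (2/H + G/6)/9 = G/54 + 2/(9*H))
A = 12
v(c(-1), -5)*(3 + A) = ((12 - 10*(-1)*(-2 - 1))/(54*((2*(-1)*(-2 - 1)))))*(3 + 12) = ((12 - 10*(-1)*(-3))/(54*((2*(-1)*(-3)))))*15 = ((1/54)*(12 - 5*6)/6)*15 = ((1/54)*(⅙)*(12 - 30))*15 = ((1/54)*(⅙)*(-18))*15 = -1/18*15 = -⅚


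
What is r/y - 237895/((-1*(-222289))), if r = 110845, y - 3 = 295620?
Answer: -45687609380/65713741047 ≈ -0.69525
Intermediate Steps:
y = 295623 (y = 3 + 295620 = 295623)
r/y - 237895/((-1*(-222289))) = 110845/295623 - 237895/((-1*(-222289))) = 110845*(1/295623) - 237895/222289 = 110845/295623 - 237895*1/222289 = 110845/295623 - 237895/222289 = -45687609380/65713741047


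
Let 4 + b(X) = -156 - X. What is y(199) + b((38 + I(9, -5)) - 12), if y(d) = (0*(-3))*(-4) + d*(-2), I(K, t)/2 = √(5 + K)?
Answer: -584 - 2*√14 ≈ -591.48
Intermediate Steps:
I(K, t) = 2*√(5 + K)
b(X) = -160 - X (b(X) = -4 + (-156 - X) = -160 - X)
y(d) = -2*d (y(d) = 0*(-4) - 2*d = 0 - 2*d = -2*d)
y(199) + b((38 + I(9, -5)) - 12) = -2*199 + (-160 - ((38 + 2*√(5 + 9)) - 12)) = -398 + (-160 - ((38 + 2*√14) - 12)) = -398 + (-160 - (26 + 2*√14)) = -398 + (-160 + (-26 - 2*√14)) = -398 + (-186 - 2*√14) = -584 - 2*√14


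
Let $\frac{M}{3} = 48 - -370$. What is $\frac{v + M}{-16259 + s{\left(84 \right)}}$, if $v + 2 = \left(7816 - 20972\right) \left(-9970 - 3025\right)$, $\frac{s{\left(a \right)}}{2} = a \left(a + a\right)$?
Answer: $\frac{170963472}{11965} \approx 14289.0$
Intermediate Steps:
$M = 1254$ ($M = 3 \left(48 - -370\right) = 3 \left(48 + 370\right) = 3 \cdot 418 = 1254$)
$s{\left(a \right)} = 4 a^{2}$ ($s{\left(a \right)} = 2 a \left(a + a\right) = 2 a 2 a = 2 \cdot 2 a^{2} = 4 a^{2}$)
$v = 170962218$ ($v = -2 + \left(7816 - 20972\right) \left(-9970 - 3025\right) = -2 - -170962220 = -2 + 170962220 = 170962218$)
$\frac{v + M}{-16259 + s{\left(84 \right)}} = \frac{170962218 + 1254}{-16259 + 4 \cdot 84^{2}} = \frac{170963472}{-16259 + 4 \cdot 7056} = \frac{170963472}{-16259 + 28224} = \frac{170963472}{11965}$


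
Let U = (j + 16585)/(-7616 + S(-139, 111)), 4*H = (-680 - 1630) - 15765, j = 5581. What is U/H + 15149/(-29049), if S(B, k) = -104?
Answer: -87970862936/168894517125 ≈ -0.52086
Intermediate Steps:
H = -18075/4 (H = ((-680 - 1630) - 15765)/4 = (-2310 - 15765)/4 = (1/4)*(-18075) = -18075/4 ≈ -4518.8)
U = -11083/3860 (U = (5581 + 16585)/(-7616 - 104) = 22166/(-7720) = 22166*(-1/7720) = -11083/3860 ≈ -2.8712)
U/H + 15149/(-29049) = -11083/(3860*(-18075/4)) + 15149/(-29049) = -11083/3860*(-4/18075) + 15149*(-1/29049) = 11083/17442375 - 15149/29049 = -87970862936/168894517125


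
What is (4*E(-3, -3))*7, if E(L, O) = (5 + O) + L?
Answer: -28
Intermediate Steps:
E(L, O) = 5 + L + O
(4*E(-3, -3))*7 = (4*(5 - 3 - 3))*7 = (4*(-1))*7 = -4*7 = -28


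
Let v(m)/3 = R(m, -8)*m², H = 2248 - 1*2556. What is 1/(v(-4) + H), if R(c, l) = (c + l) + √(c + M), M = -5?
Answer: -221/200548 - 9*I/50137 ≈ -0.001102 - 0.00017951*I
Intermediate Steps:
H = -308 (H = 2248 - 2556 = -308)
R(c, l) = c + l + √(-5 + c) (R(c, l) = (c + l) + √(c - 5) = (c + l) + √(-5 + c) = c + l + √(-5 + c))
v(m) = 3*m²*(-8 + m + √(-5 + m)) (v(m) = 3*((m - 8 + √(-5 + m))*m²) = 3*((-8 + m + √(-5 + m))*m²) = 3*(m²*(-8 + m + √(-5 + m))) = 3*m²*(-8 + m + √(-5 + m)))
1/(v(-4) + H) = 1/(3*(-4)²*(-8 - 4 + √(-5 - 4)) - 308) = 1/(3*16*(-8 - 4 + √(-9)) - 308) = 1/(3*16*(-8 - 4 + 3*I) - 308) = 1/(3*16*(-12 + 3*I) - 308) = 1/((-576 + 144*I) - 308) = 1/(-884 + 144*I) = (-884 - 144*I)/802192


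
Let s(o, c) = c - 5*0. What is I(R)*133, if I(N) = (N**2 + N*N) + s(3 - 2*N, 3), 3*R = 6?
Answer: 1463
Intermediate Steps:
R = 2 (R = (1/3)*6 = 2)
s(o, c) = c (s(o, c) = c + 0 = c)
I(N) = 3 + 2*N**2 (I(N) = (N**2 + N*N) + 3 = (N**2 + N**2) + 3 = 2*N**2 + 3 = 3 + 2*N**2)
I(R)*133 = (3 + 2*2**2)*133 = (3 + 2*4)*133 = (3 + 8)*133 = 11*133 = 1463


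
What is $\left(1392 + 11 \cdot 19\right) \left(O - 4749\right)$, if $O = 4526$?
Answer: $-357023$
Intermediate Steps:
$\left(1392 + 11 \cdot 19\right) \left(O - 4749\right) = \left(1392 + 11 \cdot 19\right) \left(4526 - 4749\right) = \left(1392 + 209\right) \left(-223\right) = 1601 \left(-223\right) = -357023$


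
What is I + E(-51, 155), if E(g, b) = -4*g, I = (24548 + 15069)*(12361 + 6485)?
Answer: 746622186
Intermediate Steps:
I = 746621982 (I = 39617*18846 = 746621982)
I + E(-51, 155) = 746621982 - 4*(-51) = 746621982 + 204 = 746622186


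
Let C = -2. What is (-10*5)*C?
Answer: 100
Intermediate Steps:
(-10*5)*C = -10*5*(-2) = -50*(-2) = 100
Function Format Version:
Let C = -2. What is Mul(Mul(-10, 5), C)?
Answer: 100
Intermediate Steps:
Mul(Mul(-10, 5), C) = Mul(Mul(-10, 5), -2) = Mul(-50, -2) = 100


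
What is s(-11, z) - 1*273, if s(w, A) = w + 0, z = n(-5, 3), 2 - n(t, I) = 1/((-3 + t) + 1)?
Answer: -284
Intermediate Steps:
n(t, I) = 2 - 1/(-2 + t) (n(t, I) = 2 - 1/((-3 + t) + 1) = 2 - 1/(-2 + t))
z = 15/7 (z = (-5 + 2*(-5))/(-2 - 5) = (-5 - 10)/(-7) = -1/7*(-15) = 15/7 ≈ 2.1429)
s(w, A) = w
s(-11, z) - 1*273 = -11 - 1*273 = -11 - 273 = -284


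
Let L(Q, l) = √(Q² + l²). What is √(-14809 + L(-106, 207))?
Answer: √(-14809 + √54085) ≈ 120.73*I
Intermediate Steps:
√(-14809 + L(-106, 207)) = √(-14809 + √((-106)² + 207²)) = √(-14809 + √(11236 + 42849)) = √(-14809 + √54085)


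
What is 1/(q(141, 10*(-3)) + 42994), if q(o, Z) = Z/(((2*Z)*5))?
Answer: 10/429941 ≈ 2.3259e-5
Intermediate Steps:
q(o, Z) = ⅒ (q(o, Z) = Z/((10*Z)) = Z*(1/(10*Z)) = ⅒)
1/(q(141, 10*(-3)) + 42994) = 1/(⅒ + 42994) = 1/(429941/10) = 10/429941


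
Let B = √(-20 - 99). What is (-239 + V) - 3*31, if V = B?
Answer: -332 + I*√119 ≈ -332.0 + 10.909*I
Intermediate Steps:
B = I*√119 (B = √(-119) = I*√119 ≈ 10.909*I)
V = I*√119 ≈ 10.909*I
(-239 + V) - 3*31 = (-239 + I*√119) - 3*31 = (-239 + I*√119) - 93 = -332 + I*√119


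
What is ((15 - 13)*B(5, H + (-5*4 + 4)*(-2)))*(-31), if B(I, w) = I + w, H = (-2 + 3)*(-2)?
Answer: -2170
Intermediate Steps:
H = -2 (H = 1*(-2) = -2)
((15 - 13)*B(5, H + (-5*4 + 4)*(-2)))*(-31) = ((15 - 13)*(5 + (-2 + (-5*4 + 4)*(-2))))*(-31) = (2*(5 + (-2 + (-20 + 4)*(-2))))*(-31) = (2*(5 + (-2 - 16*(-2))))*(-31) = (2*(5 + (-2 + 32)))*(-31) = (2*(5 + 30))*(-31) = (2*35)*(-31) = 70*(-31) = -2170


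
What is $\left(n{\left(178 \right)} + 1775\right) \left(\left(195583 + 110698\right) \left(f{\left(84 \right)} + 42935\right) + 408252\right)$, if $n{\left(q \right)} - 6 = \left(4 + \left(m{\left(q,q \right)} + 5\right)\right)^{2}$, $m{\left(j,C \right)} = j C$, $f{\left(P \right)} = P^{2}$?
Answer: $15379808631614955690$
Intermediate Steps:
$m{\left(j,C \right)} = C j$
$n{\left(q \right)} = 6 + \left(9 + q^{2}\right)^{2}$ ($n{\left(q \right)} = 6 + \left(4 + \left(q q + 5\right)\right)^{2} = 6 + \left(4 + \left(q^{2} + 5\right)\right)^{2} = 6 + \left(4 + \left(5 + q^{2}\right)\right)^{2} = 6 + \left(9 + q^{2}\right)^{2}$)
$\left(n{\left(178 \right)} + 1775\right) \left(\left(195583 + 110698\right) \left(f{\left(84 \right)} + 42935\right) + 408252\right) = \left(\left(6 + \left(9 + 178^{2}\right)^{2}\right) + 1775\right) \left(\left(195583 + 110698\right) \left(84^{2} + 42935\right) + 408252\right) = \left(\left(6 + \left(9 + 31684\right)^{2}\right) + 1775\right) \left(306281 \left(7056 + 42935\right) + 408252\right) = \left(\left(6 + 31693^{2}\right) + 1775\right) \left(306281 \cdot 49991 + 408252\right) = \left(\left(6 + 1004446249\right) + 1775\right) \left(15311293471 + 408252\right) = \left(1004446255 + 1775\right) 15311701723 = 1004448030 \cdot 15311701723 = 15379808631614955690$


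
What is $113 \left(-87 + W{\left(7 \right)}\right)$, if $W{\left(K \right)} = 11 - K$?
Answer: $-9379$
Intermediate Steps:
$113 \left(-87 + W{\left(7 \right)}\right) = 113 \left(-87 + \left(11 - 7\right)\right) = 113 \left(-87 + 4\right) = 113 \left(-83\right) = -9379$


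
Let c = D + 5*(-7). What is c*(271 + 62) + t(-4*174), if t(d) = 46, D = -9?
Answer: -14606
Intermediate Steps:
c = -44 (c = -9 + 5*(-7) = -9 - 35 = -44)
c*(271 + 62) + t(-4*174) = -44*(271 + 62) + 46 = -44*333 + 46 = -14652 + 46 = -14606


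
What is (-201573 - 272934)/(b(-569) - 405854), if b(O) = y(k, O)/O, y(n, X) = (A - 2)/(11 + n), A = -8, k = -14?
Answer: 809983449/692792788 ≈ 1.1692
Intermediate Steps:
y(n, X) = -10/(11 + n) (y(n, X) = (-8 - 2)/(11 + n) = -10/(11 + n))
b(O) = 10/(3*O) (b(O) = (-10/(11 - 14))/O = (-10/(-3))/O = (-10*(-⅓))/O = 10/(3*O))
(-201573 - 272934)/(b(-569) - 405854) = (-201573 - 272934)/((10/3)/(-569) - 405854) = -474507/((10/3)*(-1/569) - 405854) = -474507/(-10/1707 - 405854) = -474507/(-692792788/1707) = -474507*(-1707/692792788) = 809983449/692792788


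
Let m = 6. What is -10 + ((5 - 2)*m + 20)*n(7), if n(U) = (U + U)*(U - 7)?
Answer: -10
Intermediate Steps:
n(U) = 2*U*(-7 + U) (n(U) = (2*U)*(-7 + U) = 2*U*(-7 + U))
-10 + ((5 - 2)*m + 20)*n(7) = -10 + ((5 - 2)*6 + 20)*(2*7*(-7 + 7)) = -10 + (3*6 + 20)*(2*7*0) = -10 + (18 + 20)*0 = -10 + 38*0 = -10 + 0 = -10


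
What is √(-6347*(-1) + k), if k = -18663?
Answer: 2*I*√3079 ≈ 110.98*I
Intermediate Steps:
√(-6347*(-1) + k) = √(-6347*(-1) - 18663) = √(6347 - 18663) = √(-12316) = 2*I*√3079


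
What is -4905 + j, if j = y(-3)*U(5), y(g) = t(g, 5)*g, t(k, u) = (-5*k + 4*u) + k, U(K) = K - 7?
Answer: -4713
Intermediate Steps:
U(K) = -7 + K
t(k, u) = -4*k + 4*u
y(g) = g*(20 - 4*g) (y(g) = (-4*g + 4*5)*g = (-4*g + 20)*g = (20 - 4*g)*g = g*(20 - 4*g))
j = 192 (j = (4*(-3)*(5 - 1*(-3)))*(-7 + 5) = (4*(-3)*(5 + 3))*(-2) = (4*(-3)*8)*(-2) = -96*(-2) = 192)
-4905 + j = -4905 + 192 = -4713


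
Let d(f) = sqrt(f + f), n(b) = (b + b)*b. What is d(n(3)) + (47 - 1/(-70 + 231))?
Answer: 8532/161 ≈ 52.994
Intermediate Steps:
n(b) = 2*b**2 (n(b) = (2*b)*b = 2*b**2)
d(f) = sqrt(2)*sqrt(f) (d(f) = sqrt(2*f) = sqrt(2)*sqrt(f))
d(n(3)) + (47 - 1/(-70 + 231)) = sqrt(2)*sqrt(2*3**2) + (47 - 1/(-70 + 231)) = sqrt(2)*sqrt(2*9) + (47 - 1/161) = sqrt(2)*sqrt(18) + (47 - 1*1/161) = sqrt(2)*(3*sqrt(2)) + (47 - 1/161) = 6 + 7566/161 = 8532/161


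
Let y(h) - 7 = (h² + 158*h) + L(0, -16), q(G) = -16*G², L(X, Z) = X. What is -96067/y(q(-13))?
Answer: -96067/6884391 ≈ -0.013954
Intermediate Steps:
y(h) = 7 + h² + 158*h (y(h) = 7 + ((h² + 158*h) + 0) = 7 + (h² + 158*h) = 7 + h² + 158*h)
-96067/y(q(-13)) = -96067/(7 + (-16*(-13)²)² + 158*(-16*(-13)²)) = -96067/(7 + (-16*169)² + 158*(-16*169)) = -96067/(7 + (-2704)² + 158*(-2704)) = -96067/(7 + 7311616 - 427232) = -96067/6884391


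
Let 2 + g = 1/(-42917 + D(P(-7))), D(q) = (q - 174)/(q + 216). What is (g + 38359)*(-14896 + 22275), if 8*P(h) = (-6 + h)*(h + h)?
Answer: 2320124428010815/8197268 ≈ 2.8304e+8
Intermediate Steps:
P(h) = h*(-6 + h)/4 (P(h) = ((-6 + h)*(h + h))/8 = ((-6 + h)*(2*h))/8 = (2*h*(-6 + h))/8 = h*(-6 + h)/4)
D(q) = (-174 + q)/(216 + q)
g = -16394727/8197268 (g = -2 + 1/(-42917 + (-174 + (¼)*(-7)*(-6 - 7))/(216 + (¼)*(-7)*(-6 - 7))) = -2 + 1/(-42917 + (-174 + (¼)*(-7)*(-13))/(216 + (¼)*(-7)*(-13))) = -2 + 1/(-42917 + (-174 + 91/4)/(216 + 91/4)) = -2 + 1/(-42917 - 605/4/(955/4)) = -2 + 1/(-42917 + (4/955)*(-605/4)) = -2 + 1/(-42917 - 121/191) = -2 + 1/(-8197268/191) = -2 - 191/8197268 = -16394727/8197268 ≈ -2.0000)
(g + 38359)*(-14896 + 22275) = (-16394727/8197268 + 38359)*(-14896 + 22275) = (314422608485/8197268)*7379 = 2320124428010815/8197268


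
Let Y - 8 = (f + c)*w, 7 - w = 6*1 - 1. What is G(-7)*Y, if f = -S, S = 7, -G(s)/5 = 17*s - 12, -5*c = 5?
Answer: -5240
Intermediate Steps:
c = -1 (c = -1/5*5 = -1)
G(s) = 60 - 85*s (G(s) = -5*(17*s - 12) = -5*(-12 + 17*s) = 60 - 85*s)
w = 2 (w = 7 - (6*1 - 1) = 7 - (6 - 1) = 7 - 1*5 = 7 - 5 = 2)
f = -7 (f = -1*7 = -7)
Y = -8 (Y = 8 + (-7 - 1)*2 = 8 - 8*2 = 8 - 16 = -8)
G(-7)*Y = (60 - 85*(-7))*(-8) = (60 + 595)*(-8) = 655*(-8) = -5240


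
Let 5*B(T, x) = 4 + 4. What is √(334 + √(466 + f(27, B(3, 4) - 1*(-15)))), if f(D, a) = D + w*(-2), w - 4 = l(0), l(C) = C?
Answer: √(334 + √485) ≈ 18.869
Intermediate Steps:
w = 4 (w = 4 + 0 = 4)
B(T, x) = 8/5 (B(T, x) = (4 + 4)/5 = (⅕)*8 = 8/5)
f(D, a) = -8 + D (f(D, a) = D + 4*(-2) = D - 8 = -8 + D)
√(334 + √(466 + f(27, B(3, 4) - 1*(-15)))) = √(334 + √(466 + (-8 + 27))) = √(334 + √(466 + 19)) = √(334 + √485)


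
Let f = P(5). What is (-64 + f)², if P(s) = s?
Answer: 3481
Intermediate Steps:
f = 5
(-64 + f)² = (-64 + 5)² = (-59)² = 3481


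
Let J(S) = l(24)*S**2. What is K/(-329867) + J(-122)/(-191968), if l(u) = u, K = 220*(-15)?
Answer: -3662508621/1978872133 ≈ -1.8508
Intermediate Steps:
K = -3300
J(S) = 24*S**2
K/(-329867) + J(-122)/(-191968) = -3300/(-329867) + (24*(-122)**2)/(-191968) = -3300*(-1/329867) + (24*14884)*(-1/191968) = 3300/329867 + 357216*(-1/191968) = 3300/329867 - 11163/5999 = -3662508621/1978872133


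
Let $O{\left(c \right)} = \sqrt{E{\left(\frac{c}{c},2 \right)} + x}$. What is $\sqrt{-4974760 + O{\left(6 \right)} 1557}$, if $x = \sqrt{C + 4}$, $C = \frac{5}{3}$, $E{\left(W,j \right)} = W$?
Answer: $\sqrt{-4974760 + 519 \sqrt{3} \sqrt{3 + \sqrt{51}}} \approx 2229.8 i$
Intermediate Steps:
$C = \frac{5}{3}$ ($C = 5 \cdot \frac{1}{3} = \frac{5}{3} \approx 1.6667$)
$x = \frac{\sqrt{51}}{3}$ ($x = \sqrt{\frac{5}{3} + 4} = \sqrt{\frac{17}{3}} = \frac{\sqrt{51}}{3} \approx 2.3805$)
$O{\left(c \right)} = \sqrt{1 + \frac{\sqrt{51}}{3}}$ ($O{\left(c \right)} = \sqrt{\frac{c}{c} + \frac{\sqrt{51}}{3}} = \sqrt{1 + \frac{\sqrt{51}}{3}}$)
$\sqrt{-4974760 + O{\left(6 \right)} 1557} = \sqrt{-4974760 + \frac{\sqrt{9 + 3 \sqrt{51}}}{3} \cdot 1557} = \sqrt{-4974760 + 519 \sqrt{9 + 3 \sqrt{51}}}$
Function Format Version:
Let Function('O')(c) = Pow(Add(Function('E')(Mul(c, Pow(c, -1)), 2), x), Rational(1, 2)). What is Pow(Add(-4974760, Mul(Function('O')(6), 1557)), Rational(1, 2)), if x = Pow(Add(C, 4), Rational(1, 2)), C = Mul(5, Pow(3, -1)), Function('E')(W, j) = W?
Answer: Pow(Add(-4974760, Mul(519, Pow(3, Rational(1, 2)), Pow(Add(3, Pow(51, Rational(1, 2))), Rational(1, 2)))), Rational(1, 2)) ≈ Mul(2229.8, I)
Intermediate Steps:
C = Rational(5, 3) (C = Mul(5, Rational(1, 3)) = Rational(5, 3) ≈ 1.6667)
x = Mul(Rational(1, 3), Pow(51, Rational(1, 2))) (x = Pow(Add(Rational(5, 3), 4), Rational(1, 2)) = Pow(Rational(17, 3), Rational(1, 2)) = Mul(Rational(1, 3), Pow(51, Rational(1, 2))) ≈ 2.3805)
Function('O')(c) = Pow(Add(1, Mul(Rational(1, 3), Pow(51, Rational(1, 2)))), Rational(1, 2)) (Function('O')(c) = Pow(Add(Mul(c, Pow(c, -1)), Mul(Rational(1, 3), Pow(51, Rational(1, 2)))), Rational(1, 2)) = Pow(Add(1, Mul(Rational(1, 3), Pow(51, Rational(1, 2)))), Rational(1, 2)))
Pow(Add(-4974760, Mul(Function('O')(6), 1557)), Rational(1, 2)) = Pow(Add(-4974760, Mul(Mul(Rational(1, 3), Pow(Add(9, Mul(3, Pow(51, Rational(1, 2)))), Rational(1, 2))), 1557)), Rational(1, 2)) = Pow(Add(-4974760, Mul(519, Pow(Add(9, Mul(3, Pow(51, Rational(1, 2)))), Rational(1, 2)))), Rational(1, 2))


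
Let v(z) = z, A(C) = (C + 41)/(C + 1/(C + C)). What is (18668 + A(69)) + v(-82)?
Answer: 177009658/9523 ≈ 18588.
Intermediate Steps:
A(C) = (41 + C)/(C + 1/(2*C))
(18668 + A(69)) + v(-82) = (18668 + 2*69*(41 + 69)/(1 + 2*69**2)) - 82 = (18668 + 2*69*110/(1 + 2*4761)) - 82 = (18668 + 2*69*110/(1 + 9522)) - 82 = (18668 + 2*69*110/9523) - 82 = (18668 + 2*69*(1/9523)*110) - 82 = (18668 + 15180/9523) - 82 = 177790544/9523 - 82 = 177009658/9523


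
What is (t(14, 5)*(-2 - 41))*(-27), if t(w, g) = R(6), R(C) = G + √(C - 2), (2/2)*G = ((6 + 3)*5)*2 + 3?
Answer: 110295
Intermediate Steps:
G = 93 (G = ((6 + 3)*5)*2 + 3 = (9*5)*2 + 3 = 45*2 + 3 = 90 + 3 = 93)
R(C) = 93 + √(-2 + C) (R(C) = 93 + √(C - 2) = 93 + √(-2 + C))
t(w, g) = 95 (t(w, g) = 93 + √(-2 + 6) = 93 + √4 = 93 + 2 = 95)
(t(14, 5)*(-2 - 41))*(-27) = (95*(-2 - 41))*(-27) = (95*(-43))*(-27) = -4085*(-27) = 110295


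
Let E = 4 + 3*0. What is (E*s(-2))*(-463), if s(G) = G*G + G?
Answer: -3704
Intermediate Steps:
s(G) = G + G² (s(G) = G² + G = G + G²)
E = 4 (E = 4 + 0 = 4)
(E*s(-2))*(-463) = (4*(-2*(1 - 2)))*(-463) = (4*(-2*(-1)))*(-463) = (4*2)*(-463) = 8*(-463) = -3704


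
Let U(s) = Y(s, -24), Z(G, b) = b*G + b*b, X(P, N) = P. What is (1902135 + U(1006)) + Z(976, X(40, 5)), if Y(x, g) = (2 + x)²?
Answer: 2958839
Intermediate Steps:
Z(G, b) = b² + G*b (Z(G, b) = G*b + b² = b² + G*b)
U(s) = (2 + s)²
(1902135 + U(1006)) + Z(976, X(40, 5)) = (1902135 + (2 + 1006)²) + 40*(976 + 40) = (1902135 + 1008²) + 40*1016 = (1902135 + 1016064) + 40640 = 2918199 + 40640 = 2958839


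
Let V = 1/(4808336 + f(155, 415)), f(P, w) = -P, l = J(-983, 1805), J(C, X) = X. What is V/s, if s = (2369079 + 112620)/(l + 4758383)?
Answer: 4760188/11932457979519 ≈ 3.9893e-7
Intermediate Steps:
l = 1805
s = 2481699/4760188 (s = (2369079 + 112620)/(1805 + 4758383) = 2481699/4760188 ≈ 0.52135)
V = 1/4808181 (V = 1/(4808336 - 1*155) = 1/(4808336 - 155) = 1/4808181 ≈ 2.0798e-7)
V/s = 1/(4808181*(2481699/4760188)) = (1/4808181)*(4760188/2481699) = 4760188/11932457979519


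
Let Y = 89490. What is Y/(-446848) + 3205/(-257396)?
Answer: -3058314485/14377110976 ≈ -0.21272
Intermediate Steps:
Y/(-446848) + 3205/(-257396) = 89490/(-446848) + 3205/(-257396) = 89490*(-1/446848) + 3205*(-1/257396) = -44745/223424 - 3205/257396 = -3058314485/14377110976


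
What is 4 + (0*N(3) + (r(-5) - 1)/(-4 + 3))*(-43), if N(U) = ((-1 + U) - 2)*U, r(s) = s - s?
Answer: -39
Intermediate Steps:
r(s) = 0
N(U) = U*(-3 + U) (N(U) = (-3 + U)*U = U*(-3 + U))
4 + (0*N(3) + (r(-5) - 1)/(-4 + 3))*(-43) = 4 + (0*(3*(-3 + 3)) + (0 - 1)/(-4 + 3))*(-43) = 4 + (0*(3*0) - 1/(-1))*(-43) = 4 + (0*0 - 1*(-1))*(-43) = 4 + (0 + 1)*(-43) = 4 + 1*(-43) = 4 - 43 = -39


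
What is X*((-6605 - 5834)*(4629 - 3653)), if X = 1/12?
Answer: -3035116/3 ≈ -1.0117e+6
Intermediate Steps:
X = 1/12 ≈ 0.083333
X*((-6605 - 5834)*(4629 - 3653)) = ((-6605 - 5834)*(4629 - 3653))/12 = (-12439*976)/12 = (1/12)*(-12140464) = -3035116/3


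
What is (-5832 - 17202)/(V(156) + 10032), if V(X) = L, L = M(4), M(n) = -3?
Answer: -7678/3343 ≈ -2.2967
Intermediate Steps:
L = -3
V(X) = -3
(-5832 - 17202)/(V(156) + 10032) = (-5832 - 17202)/(-3 + 10032) = -23034/10029 = -23034*1/10029 = -7678/3343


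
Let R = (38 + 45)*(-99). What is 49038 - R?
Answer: 57255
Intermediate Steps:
R = -8217 (R = 83*(-99) = -8217)
49038 - R = 49038 - 1*(-8217) = 49038 + 8217 = 57255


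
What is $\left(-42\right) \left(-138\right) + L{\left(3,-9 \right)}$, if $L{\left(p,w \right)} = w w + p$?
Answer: $5880$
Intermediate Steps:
$L{\left(p,w \right)} = p + w^{2}$ ($L{\left(p,w \right)} = w^{2} + p = p + w^{2}$)
$\left(-42\right) \left(-138\right) + L{\left(3,-9 \right)} = \left(-42\right) \left(-138\right) + \left(3 + \left(-9\right)^{2}\right) = 5796 + \left(3 + 81\right) = 5796 + 84 = 5880$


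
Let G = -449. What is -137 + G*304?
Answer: -136633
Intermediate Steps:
-137 + G*304 = -137 - 449*304 = -137 - 136496 = -136633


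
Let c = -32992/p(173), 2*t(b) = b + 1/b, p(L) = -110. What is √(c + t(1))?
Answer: 3*√101145/55 ≈ 17.347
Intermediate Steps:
t(b) = b/2 + 1/(2*b) (t(b) = (b + 1/b)/2 = b/2 + 1/(2*b))
c = 16496/55 (c = -32992/(-110) = -32992*(-1/110) = 16496/55 ≈ 299.93)
√(c + t(1)) = √(16496/55 + (½)*(1 + 1²)/1) = √(16496/55 + (½)*1*(1 + 1)) = √(16496/55 + (½)*1*2) = √(16496/55 + 1) = √(16551/55) = 3*√101145/55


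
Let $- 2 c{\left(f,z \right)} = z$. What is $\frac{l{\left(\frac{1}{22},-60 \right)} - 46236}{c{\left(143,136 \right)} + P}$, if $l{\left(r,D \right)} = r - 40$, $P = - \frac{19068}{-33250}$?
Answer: $\frac{2417918625}{3523036} \approx 686.32$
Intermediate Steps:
$c{\left(f,z \right)} = - \frac{z}{2}$
$P = \frac{1362}{2375}$ ($P = \left(-19068\right) \left(- \frac{1}{33250}\right) = \frac{1362}{2375} \approx 0.57347$)
$l{\left(r,D \right)} = -40 + r$ ($l{\left(r,D \right)} = r - 40 = -40 + r$)
$\frac{l{\left(\frac{1}{22},-60 \right)} - 46236}{c{\left(143,136 \right)} + P} = \frac{\left(-40 + \frac{1}{22}\right) - 46236}{\left(- \frac{1}{2}\right) 136 + \frac{1362}{2375}} = \frac{\left(-40 + \frac{1}{22}\right) - 46236}{-68 + \frac{1362}{2375}} = \frac{- \frac{879}{22} - 46236}{- \frac{160138}{2375}} = \left(- \frac{1018071}{22}\right) \left(- \frac{2375}{160138}\right) = \frac{2417918625}{3523036}$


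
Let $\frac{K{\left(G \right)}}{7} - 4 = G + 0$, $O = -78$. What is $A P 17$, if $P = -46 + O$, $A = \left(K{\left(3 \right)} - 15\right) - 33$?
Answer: $-2108$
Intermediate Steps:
$K{\left(G \right)} = 28 + 7 G$ ($K{\left(G \right)} = 28 + 7 \left(G + 0\right) = 28 + 7 G$)
$A = 1$ ($A = \left(\left(28 + 7 \cdot 3\right) - 15\right) - 33 = \left(\left(28 + 21\right) - 15\right) - 33 = \left(49 - 15\right) - 33 = 34 - 33 = 1$)
$P = -124$ ($P = -46 - 78 = -124$)
$A P 17 = 1 \left(-124\right) 17 = \left(-124\right) 17 = -2108$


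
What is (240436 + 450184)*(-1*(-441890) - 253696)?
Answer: 129970540280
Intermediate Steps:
(240436 + 450184)*(-1*(-441890) - 253696) = 690620*(441890 - 253696) = 690620*188194 = 129970540280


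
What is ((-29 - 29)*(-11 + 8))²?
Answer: 30276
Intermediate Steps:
((-29 - 29)*(-11 + 8))² = (-58*(-3))² = 174² = 30276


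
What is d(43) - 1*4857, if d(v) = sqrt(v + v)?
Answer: -4857 + sqrt(86) ≈ -4847.7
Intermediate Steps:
d(v) = sqrt(2)*sqrt(v) (d(v) = sqrt(2*v) = sqrt(2)*sqrt(v))
d(43) - 1*4857 = sqrt(2)*sqrt(43) - 1*4857 = sqrt(86) - 4857 = -4857 + sqrt(86)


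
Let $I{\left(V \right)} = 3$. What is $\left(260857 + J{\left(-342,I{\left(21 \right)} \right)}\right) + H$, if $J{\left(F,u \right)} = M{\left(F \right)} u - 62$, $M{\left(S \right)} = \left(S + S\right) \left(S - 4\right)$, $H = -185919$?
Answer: $784868$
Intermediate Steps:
$M{\left(S \right)} = 2 S \left(-4 + S\right)$
$J{\left(F,u \right)} = -62 + 2 F u \left(-4 + F\right)$ ($J{\left(F,u \right)} = 2 F \left(-4 + F\right) u - 62 = 2 F u \left(-4 + F\right) - 62 = -62 + 2 F u \left(-4 + F\right)$)
$\left(260857 + J{\left(-342,I{\left(21 \right)} \right)}\right) + H = \left(260857 - \left(62 + 684 \cdot 3 \left(-4 - 342\right)\right)\right) - 185919 = \left(260857 - \left(62 + 684 \cdot 3 \left(-346\right)\right)\right) - 185919 = \left(260857 + \left(-62 + 709992\right)\right) - 185919 = \left(260857 + 709930\right) - 185919 = 970787 - 185919 = 784868$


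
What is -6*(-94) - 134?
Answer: 430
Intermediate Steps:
-6*(-94) - 134 = 564 - 134 = 430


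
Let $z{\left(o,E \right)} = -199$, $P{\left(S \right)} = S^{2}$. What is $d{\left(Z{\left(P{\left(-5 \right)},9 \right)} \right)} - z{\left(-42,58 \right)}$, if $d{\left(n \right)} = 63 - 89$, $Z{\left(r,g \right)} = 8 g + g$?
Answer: $173$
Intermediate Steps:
$Z{\left(r,g \right)} = 9 g$
$d{\left(n \right)} = -26$
$d{\left(Z{\left(P{\left(-5 \right)},9 \right)} \right)} - z{\left(-42,58 \right)} = -26 - -199 = -26 + 199 = 173$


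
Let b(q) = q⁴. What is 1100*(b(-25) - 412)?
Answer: 429234300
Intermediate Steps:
1100*(b(-25) - 412) = 1100*((-25)⁴ - 412) = 1100*(390625 - 412) = 1100*390213 = 429234300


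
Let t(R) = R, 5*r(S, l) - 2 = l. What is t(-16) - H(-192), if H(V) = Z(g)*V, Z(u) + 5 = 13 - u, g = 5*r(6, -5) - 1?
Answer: 2288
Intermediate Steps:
r(S, l) = ⅖ + l/5
g = -4 (g = 5*(⅖ + (⅕)*(-5)) - 1 = 5*(⅖ - 1) - 1 = 5*(-⅗) - 1 = -3 - 1 = -4)
Z(u) = 8 - u (Z(u) = -5 + (13 - u) = 8 - u)
H(V) = 12*V (H(V) = (8 - 1*(-4))*V = (8 + 4)*V = 12*V)
t(-16) - H(-192) = -16 - 12*(-192) = -16 - 1*(-2304) = -16 + 2304 = 2288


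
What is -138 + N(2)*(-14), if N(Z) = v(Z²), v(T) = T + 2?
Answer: -222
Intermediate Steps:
v(T) = 2 + T
N(Z) = 2 + Z²
-138 + N(2)*(-14) = -138 + (2 + 2²)*(-14) = -138 + (2 + 4)*(-14) = -138 + 6*(-14) = -138 - 84 = -222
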